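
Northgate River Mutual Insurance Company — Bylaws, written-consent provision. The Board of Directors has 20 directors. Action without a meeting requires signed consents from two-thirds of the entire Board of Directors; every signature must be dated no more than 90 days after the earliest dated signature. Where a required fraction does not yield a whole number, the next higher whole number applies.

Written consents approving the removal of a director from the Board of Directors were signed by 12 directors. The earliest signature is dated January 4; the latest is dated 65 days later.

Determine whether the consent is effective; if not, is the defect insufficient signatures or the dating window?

Signatures required: two-thirds of 20 — 2/3 of 20 = 13.33, rounded up to 14, so 14 needed; 12 signed. Insufficient.
Dating window: the latest signature is 65 days after the earliest; the limit is 90 days. Within the window.

Not effective — insufficient signatures.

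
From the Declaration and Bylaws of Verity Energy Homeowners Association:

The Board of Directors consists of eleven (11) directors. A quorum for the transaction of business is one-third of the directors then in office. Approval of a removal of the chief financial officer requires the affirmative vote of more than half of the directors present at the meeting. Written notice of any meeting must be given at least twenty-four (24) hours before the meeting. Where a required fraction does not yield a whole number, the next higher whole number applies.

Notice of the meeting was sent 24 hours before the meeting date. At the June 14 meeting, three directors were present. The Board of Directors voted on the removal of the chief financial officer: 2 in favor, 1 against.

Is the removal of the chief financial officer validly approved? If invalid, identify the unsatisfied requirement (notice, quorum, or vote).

Notice: 24 hours given; 24 required (24 ≥ 24). Satisfied.
Quorum: 3 present; quorum is 4. Not satisfied.
Vote: the removal of the chief financial officer requires a majority of the directors present (3). A majority of 3 is 2, so 2 affirmative votes are needed; 2 voted in favor. Satisfied. (Moot — without a quorum no business can be validly transacted.)

Invalid — quorum requirement not satisfied.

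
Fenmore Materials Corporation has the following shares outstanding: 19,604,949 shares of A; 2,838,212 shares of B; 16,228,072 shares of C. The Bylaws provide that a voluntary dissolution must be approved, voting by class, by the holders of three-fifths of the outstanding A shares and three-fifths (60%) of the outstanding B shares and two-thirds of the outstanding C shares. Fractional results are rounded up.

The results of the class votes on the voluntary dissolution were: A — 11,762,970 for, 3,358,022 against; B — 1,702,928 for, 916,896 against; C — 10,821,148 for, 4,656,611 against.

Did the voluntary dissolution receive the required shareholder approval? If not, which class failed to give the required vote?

A: 3/5 of 19604949 = 11762969.40, rounded up to 11762970; 11,762,970 required, 11,762,970 in favor — approved.
B: 3/5 of 2838212 = 1702927.20, rounded up to 1702928; 1,702,928 required, 1,702,928 in favor — approved.
C: 2/3 of 16228072 = 10818714.67, rounded up to 10818715; 10,818,715 required, 10,821,148 in favor — approved.

Approved — every class gave the required vote.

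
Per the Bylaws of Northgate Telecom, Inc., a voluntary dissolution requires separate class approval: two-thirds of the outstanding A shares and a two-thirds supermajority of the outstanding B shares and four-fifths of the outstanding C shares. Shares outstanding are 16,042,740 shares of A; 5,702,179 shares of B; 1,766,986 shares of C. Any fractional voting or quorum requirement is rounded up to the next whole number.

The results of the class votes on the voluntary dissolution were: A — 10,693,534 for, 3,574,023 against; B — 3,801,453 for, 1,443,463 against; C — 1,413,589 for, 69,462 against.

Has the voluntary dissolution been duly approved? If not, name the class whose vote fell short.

A: 2/3 of 16042740 = 10695160; 10,695,160 required, 10,693,534 in favor — not approved.
B: 2/3 of 5702179 = 3801452.67, rounded up to 3801453; 3,801,453 required, 3,801,453 in favor — approved.
C: 4/5 of 1766986 = 1413588.80, rounded up to 1413589; 1,413,589 required, 1,413,589 in favor — approved.

Not approved — the A shares did not give the required vote.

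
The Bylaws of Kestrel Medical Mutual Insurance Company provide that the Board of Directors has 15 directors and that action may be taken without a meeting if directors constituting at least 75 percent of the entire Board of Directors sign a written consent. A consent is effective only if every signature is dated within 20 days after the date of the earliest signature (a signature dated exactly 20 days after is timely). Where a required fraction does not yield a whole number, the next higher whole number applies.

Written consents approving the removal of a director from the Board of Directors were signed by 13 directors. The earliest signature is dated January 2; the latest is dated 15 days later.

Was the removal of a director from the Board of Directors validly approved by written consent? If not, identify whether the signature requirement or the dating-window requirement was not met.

Effective — both the signature and dating-window requirements are satisfied.

Signatures required: at least 75 percent of 15 — 3/4 of 15 = 11.25, rounded up to 12, so 12 needed; 13 signed. Sufficient.
Dating window: the latest signature is 15 days after the earliest; the limit is 20 days. Within the window.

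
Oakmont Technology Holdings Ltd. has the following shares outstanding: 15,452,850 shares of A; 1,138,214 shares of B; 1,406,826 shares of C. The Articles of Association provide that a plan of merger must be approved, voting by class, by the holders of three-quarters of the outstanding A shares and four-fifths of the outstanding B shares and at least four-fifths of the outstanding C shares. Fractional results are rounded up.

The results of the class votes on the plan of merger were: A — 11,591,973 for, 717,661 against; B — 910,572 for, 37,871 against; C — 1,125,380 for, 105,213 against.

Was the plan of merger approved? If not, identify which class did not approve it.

Not approved — the C shares did not give the required vote.

A: 3/4 of 15452850 = 11589637.50, rounded up to 11589638; 11,589,638 required, 11,591,973 in favor — approved.
B: 4/5 of 1138214 = 910571.20, rounded up to 910572; 910,572 required, 910,572 in favor — approved.
C: 4/5 of 1406826 = 1125460.80, rounded up to 1125461; 1,125,461 required, 1,125,380 in favor — not approved.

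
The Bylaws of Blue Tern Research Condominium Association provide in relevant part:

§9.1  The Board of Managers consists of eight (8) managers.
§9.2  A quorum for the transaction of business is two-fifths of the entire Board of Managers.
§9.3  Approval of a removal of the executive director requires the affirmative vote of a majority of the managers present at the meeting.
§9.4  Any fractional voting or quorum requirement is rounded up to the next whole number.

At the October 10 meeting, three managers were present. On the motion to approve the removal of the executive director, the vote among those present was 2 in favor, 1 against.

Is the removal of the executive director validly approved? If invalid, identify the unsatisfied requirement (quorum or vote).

Invalid — quorum requirement not satisfied.

Quorum: 3 present; quorum is 4. Not satisfied.
Vote: the removal of the executive director requires a majority of the managers present (3). A majority of 3 is 2, so 2 affirmative votes are needed; 2 voted in favor. Satisfied. (Moot — without a quorum no business can be validly transacted.)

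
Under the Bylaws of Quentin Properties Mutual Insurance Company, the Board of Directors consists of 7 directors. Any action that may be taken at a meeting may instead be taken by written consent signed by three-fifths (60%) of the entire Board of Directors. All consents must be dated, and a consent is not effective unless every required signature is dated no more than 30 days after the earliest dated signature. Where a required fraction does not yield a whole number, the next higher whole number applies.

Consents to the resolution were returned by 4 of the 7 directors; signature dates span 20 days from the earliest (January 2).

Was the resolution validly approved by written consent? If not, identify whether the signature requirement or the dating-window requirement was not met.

Signatures required: three-fifths (60%) of 7 — 3/5 of 7 = 4.20, rounded up to 5, so 5 needed; 4 signed. Insufficient.
Dating window: the latest signature is 20 days after the earliest; the limit is 30 days. Within the window.

Not effective — insufficient signatures.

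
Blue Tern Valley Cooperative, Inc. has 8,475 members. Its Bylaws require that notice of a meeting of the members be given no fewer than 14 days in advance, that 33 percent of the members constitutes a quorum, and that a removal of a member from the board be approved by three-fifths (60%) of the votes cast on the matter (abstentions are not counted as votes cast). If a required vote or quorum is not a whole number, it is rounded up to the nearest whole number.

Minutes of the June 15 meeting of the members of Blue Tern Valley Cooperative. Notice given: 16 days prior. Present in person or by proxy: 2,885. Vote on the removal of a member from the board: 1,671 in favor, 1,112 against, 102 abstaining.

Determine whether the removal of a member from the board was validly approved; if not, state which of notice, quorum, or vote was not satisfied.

Valid — all requirements satisfied.

Notice: 16 days given; 14 required. Satisfied.
Quorum: 33% of 8,475 = 2,796.75, rounded up to 2,797; 2,885 present. Satisfied.
Vote: requires three-fifths of the votes cast (2,885 − 102 abstaining = 2,783); 3/5 of 2783 = 1669.80, rounded up to 1670, so 1,670 needed; 1,671 in favor. Satisfied.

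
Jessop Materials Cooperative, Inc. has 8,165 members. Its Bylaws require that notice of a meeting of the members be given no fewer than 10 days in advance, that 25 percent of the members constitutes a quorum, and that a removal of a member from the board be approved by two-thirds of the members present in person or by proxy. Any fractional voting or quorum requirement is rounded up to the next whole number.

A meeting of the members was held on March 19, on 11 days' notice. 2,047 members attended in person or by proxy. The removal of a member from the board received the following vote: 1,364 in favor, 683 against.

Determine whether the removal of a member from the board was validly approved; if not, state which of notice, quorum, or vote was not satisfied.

Notice: 11 days given; 10 required. Satisfied.
Quorum: 25% of 8,165 = 2,041.25, rounded up to 2,042; 2,047 present. Satisfied.
Vote: requires two-thirds of those present (2,047); 2/3 of 2047 = 1364.67, rounded up to 1365, so 1,365 needed; 1,364 in favor. Not satisfied.

Invalid — vote requirement not satisfied.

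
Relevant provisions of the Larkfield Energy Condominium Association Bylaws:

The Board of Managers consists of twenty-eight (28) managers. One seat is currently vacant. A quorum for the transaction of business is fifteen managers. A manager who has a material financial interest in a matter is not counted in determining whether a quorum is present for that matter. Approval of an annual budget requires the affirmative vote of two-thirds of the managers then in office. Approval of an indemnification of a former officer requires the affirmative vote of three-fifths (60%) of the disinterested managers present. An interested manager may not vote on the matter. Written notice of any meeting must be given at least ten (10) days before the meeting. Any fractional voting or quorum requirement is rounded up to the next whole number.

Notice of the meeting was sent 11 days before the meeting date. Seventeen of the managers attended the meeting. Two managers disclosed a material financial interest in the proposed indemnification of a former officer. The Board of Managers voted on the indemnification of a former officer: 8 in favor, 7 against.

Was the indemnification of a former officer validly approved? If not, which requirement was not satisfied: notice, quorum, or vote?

Invalid — vote requirement not satisfied.

Notice: 11 days given; 10 required (11 ≥ 10). Satisfied.
Quorum: 17 present, but the 2 interested managers do not count, leaving 15. Quorum is 15. Satisfied.
Vote: the indemnification of a former officer requires three-fifths of the disinterested managers present (17 − 2 = 15). 3/5 of 15 = 9, so 9 affirmative votes are needed; 8 voted in favor. Not satisfied.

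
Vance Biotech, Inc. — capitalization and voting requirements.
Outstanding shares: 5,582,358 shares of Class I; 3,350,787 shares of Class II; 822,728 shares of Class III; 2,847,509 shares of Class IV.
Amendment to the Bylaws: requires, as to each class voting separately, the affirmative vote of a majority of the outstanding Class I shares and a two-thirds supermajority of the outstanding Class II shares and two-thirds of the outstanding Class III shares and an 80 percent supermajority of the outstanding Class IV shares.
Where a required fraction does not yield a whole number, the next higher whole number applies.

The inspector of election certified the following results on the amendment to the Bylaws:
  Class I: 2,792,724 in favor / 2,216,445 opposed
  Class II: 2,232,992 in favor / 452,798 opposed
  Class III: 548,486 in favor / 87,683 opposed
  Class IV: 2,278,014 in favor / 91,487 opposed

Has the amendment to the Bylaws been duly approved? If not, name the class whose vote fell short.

Class I: a majority of 5582358 is 2791180; 2,791,180 required, 2,792,724 in favor — approved.
Class II: 2/3 of 3350787 = 2233858; 2,233,858 required, 2,232,992 in favor — not approved.
Class III: 2/3 of 822728 = 548485.33, rounded up to 548486; 548,486 required, 548,486 in favor — approved.
Class IV: 4/5 of 2847509 = 2278007.20, rounded up to 2278008; 2,278,008 required, 2,278,014 in favor — approved.

Not approved — the Class II shares did not give the required vote.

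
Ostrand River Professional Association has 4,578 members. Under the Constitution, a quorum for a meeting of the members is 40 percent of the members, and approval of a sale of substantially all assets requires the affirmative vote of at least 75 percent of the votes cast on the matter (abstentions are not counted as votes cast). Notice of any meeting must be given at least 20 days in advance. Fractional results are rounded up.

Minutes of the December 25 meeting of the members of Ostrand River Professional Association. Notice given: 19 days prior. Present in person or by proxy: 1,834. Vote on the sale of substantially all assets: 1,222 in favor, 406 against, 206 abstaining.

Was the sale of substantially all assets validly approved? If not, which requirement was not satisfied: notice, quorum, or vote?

Invalid — notice requirement not satisfied.

Notice: 19 days given; 20 required. Not satisfied.
Quorum: 40% of 4,578 = 1,831.20, rounded up to 1,832; 1,834 present. Satisfied.
Vote: requires three-fourths of the votes cast (1,834 − 206 abstaining = 1,628); 3/4 of 1628 = 1221, so 1,221 needed; 1,222 in favor. Satisfied.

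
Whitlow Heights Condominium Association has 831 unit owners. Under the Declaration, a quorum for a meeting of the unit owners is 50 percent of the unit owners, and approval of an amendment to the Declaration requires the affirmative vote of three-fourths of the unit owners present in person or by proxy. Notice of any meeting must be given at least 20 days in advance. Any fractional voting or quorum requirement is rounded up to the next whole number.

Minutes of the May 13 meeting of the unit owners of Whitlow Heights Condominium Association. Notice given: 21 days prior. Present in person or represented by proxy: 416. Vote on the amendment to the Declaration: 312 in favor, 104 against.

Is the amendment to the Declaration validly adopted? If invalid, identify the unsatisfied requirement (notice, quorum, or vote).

Notice: 21 days given; 20 required. Satisfied.
Quorum: 50% of 831 = 415.50, rounded up to 416; 416 present. Satisfied.
Vote: requires three-fourths of those present (416); 3/4 of 416 = 312, so 312 needed; 312 in favor. Satisfied.

Valid — all requirements satisfied.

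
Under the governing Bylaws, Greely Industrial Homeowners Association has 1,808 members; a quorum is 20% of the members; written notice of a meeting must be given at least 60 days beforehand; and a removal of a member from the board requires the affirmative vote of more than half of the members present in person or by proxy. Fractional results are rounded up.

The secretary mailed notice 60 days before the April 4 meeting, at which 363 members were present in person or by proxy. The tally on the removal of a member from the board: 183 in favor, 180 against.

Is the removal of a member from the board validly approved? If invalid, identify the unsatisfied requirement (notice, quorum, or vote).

Notice: 60 days given; 60 required. Satisfied.
Quorum: 20% of 1,808 = 361.60, rounded up to 362; 363 present. Satisfied.
Vote: requires a majority of those present (363); a majority of 363 is 182, so 182 needed; 183 in favor. Satisfied.

Valid — all requirements satisfied.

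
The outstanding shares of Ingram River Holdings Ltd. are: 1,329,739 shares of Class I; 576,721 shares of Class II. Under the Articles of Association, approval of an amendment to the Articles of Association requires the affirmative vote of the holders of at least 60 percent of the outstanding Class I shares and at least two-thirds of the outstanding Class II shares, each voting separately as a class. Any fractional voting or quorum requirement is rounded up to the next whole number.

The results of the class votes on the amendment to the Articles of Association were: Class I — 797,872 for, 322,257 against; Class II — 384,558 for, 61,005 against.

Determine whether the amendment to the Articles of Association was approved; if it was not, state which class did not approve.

Approved — every class gave the required vote.

Class I: 3/5 of 1329739 = 797843.40, rounded up to 797844; 797,844 required, 797,872 in favor — approved.
Class II: 2/3 of 576721 = 384480.67, rounded up to 384481; 384,481 required, 384,558 in favor — approved.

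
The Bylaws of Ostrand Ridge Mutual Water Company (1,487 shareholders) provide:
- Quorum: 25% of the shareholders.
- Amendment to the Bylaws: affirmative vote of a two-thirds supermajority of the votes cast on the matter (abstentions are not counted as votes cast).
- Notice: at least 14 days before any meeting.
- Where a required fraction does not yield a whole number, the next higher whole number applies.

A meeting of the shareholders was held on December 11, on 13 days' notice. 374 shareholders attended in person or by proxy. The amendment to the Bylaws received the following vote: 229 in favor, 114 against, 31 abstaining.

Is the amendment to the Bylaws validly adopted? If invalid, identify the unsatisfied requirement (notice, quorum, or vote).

Notice: 13 days given; 14 required. Not satisfied.
Quorum: 25% of 1,487 = 371.75, rounded up to 372; 374 present. Satisfied.
Vote: requires two-thirds of the votes cast (374 − 31 abstaining = 343); 2/3 of 343 = 228.67, rounded up to 229, so 229 needed; 229 in favor. Satisfied.

Invalid — notice requirement not satisfied.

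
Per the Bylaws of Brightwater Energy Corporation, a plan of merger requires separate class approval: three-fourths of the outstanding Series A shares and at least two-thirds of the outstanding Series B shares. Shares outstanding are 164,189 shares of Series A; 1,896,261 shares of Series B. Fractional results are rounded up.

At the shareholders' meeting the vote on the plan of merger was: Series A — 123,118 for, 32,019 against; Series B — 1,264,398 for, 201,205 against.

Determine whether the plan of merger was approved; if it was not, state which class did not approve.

Series A: 3/4 of 164189 = 123141.75, rounded up to 123142; 123,142 required, 123,118 in favor — not approved.
Series B: 2/3 of 1896261 = 1264174; 1,264,174 required, 1,264,398 in favor — approved.

Not approved — the Series A shares did not give the required vote.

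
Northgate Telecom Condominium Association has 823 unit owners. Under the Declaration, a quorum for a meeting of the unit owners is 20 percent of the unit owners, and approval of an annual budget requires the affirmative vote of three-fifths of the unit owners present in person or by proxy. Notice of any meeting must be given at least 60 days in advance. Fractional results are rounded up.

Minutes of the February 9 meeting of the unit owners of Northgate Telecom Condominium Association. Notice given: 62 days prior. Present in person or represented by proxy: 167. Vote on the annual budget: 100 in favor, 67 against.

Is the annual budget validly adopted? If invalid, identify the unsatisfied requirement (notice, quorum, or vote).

Notice: 62 days given; 60 required. Satisfied.
Quorum: 20% of 823 = 164.60, rounded up to 165; 167 present. Satisfied.
Vote: requires three-fifths of those present (167); 3/5 of 167 = 100.20, rounded up to 101, so 101 needed; 100 in favor. Not satisfied.

Invalid — vote requirement not satisfied.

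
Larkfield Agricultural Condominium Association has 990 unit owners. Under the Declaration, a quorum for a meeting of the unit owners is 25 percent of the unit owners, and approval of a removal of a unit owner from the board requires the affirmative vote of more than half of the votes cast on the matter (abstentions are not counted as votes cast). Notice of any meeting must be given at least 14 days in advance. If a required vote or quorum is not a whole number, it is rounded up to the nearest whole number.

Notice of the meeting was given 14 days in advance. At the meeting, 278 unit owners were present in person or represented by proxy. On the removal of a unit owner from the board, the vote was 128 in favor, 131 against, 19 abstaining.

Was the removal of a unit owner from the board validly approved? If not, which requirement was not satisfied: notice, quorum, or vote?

Notice: 14 days given; 14 required. Satisfied.
Quorum: 25% of 990 = 247.50, rounded up to 248; 278 present. Satisfied.
Vote: requires a majority of the votes cast (278 − 19 abstaining = 259); a majority of 259 is 130, so 130 needed; 128 in favor. Not satisfied.

Invalid — vote requirement not satisfied.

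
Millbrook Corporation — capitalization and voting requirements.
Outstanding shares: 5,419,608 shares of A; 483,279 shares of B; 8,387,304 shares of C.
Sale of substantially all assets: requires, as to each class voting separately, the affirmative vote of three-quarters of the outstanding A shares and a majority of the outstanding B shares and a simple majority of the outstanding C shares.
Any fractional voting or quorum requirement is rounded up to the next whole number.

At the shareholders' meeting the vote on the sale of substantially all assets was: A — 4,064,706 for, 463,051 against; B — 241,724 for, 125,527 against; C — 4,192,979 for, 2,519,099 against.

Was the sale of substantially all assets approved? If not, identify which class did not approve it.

Not approved — the C shares did not give the required vote.

A: 3/4 of 5419608 = 4064706; 4,064,706 required, 4,064,706 in favor — approved.
B: a majority of 483279 is 241640; 241,640 required, 241,724 in favor — approved.
C: a majority of 8387304 is 4193653; 4,193,653 required, 4,192,979 in favor — not approved.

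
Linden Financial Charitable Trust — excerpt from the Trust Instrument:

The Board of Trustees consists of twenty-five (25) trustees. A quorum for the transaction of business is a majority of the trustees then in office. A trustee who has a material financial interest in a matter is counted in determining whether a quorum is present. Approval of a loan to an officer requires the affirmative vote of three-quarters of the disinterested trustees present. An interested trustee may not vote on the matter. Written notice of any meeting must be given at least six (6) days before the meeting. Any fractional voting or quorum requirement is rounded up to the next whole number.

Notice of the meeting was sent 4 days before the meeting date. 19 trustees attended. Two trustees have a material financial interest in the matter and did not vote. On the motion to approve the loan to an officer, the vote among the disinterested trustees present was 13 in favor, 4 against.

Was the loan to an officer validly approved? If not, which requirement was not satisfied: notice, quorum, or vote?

Invalid — notice requirement not satisfied.

Notice: 4 days given; 6 required (4 < 6). Not satisfied.
Quorum: 19 present (interested trustees count toward quorum); quorum is 13. Satisfied.
Vote: the loan to an officer requires three-fourths of the disinterested trustees present (19 − 2 = 17). 3/4 of 17 = 12.75, rounded up to 13, so 13 affirmative votes are needed; 13 voted in favor. Satisfied.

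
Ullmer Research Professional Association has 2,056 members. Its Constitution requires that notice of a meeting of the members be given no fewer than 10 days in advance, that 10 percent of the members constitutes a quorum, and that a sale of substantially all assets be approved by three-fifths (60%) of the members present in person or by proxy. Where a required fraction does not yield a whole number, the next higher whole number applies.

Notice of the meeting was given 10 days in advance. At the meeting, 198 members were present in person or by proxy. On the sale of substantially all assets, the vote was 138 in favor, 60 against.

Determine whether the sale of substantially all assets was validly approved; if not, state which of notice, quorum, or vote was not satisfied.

Invalid — quorum requirement not satisfied.

Notice: 10 days given; 10 required. Satisfied.
Quorum: 10% of 2,056 = 205.60, rounded up to 206; 198 present. Not satisfied.
Vote: requires three-fifths of those present (198); 3/5 of 198 = 118.80, rounded up to 119, so 119 needed; 138 in favor. Satisfied.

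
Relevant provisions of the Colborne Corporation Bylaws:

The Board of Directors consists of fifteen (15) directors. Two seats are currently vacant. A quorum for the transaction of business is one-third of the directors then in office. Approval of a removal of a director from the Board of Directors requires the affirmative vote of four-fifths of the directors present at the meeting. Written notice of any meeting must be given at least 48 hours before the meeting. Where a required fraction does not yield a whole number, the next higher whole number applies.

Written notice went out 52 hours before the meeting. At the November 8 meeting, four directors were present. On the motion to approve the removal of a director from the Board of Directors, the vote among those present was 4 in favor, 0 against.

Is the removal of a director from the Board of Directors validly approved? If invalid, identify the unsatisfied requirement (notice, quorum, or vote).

Invalid — quorum requirement not satisfied.

Notice: 52 hours given; 48 required (52 ≥ 48). Satisfied.
Quorum: 4 present; quorum is 5. Not satisfied.
Vote: the removal of a director from the Board of Directors requires four-fifths of the directors present (4). 4/5 of 4 = 3.20, rounded up to 4, so 4 affirmative votes are needed; 4 voted in favor. Satisfied. (Moot — without a quorum no business can be validly transacted.)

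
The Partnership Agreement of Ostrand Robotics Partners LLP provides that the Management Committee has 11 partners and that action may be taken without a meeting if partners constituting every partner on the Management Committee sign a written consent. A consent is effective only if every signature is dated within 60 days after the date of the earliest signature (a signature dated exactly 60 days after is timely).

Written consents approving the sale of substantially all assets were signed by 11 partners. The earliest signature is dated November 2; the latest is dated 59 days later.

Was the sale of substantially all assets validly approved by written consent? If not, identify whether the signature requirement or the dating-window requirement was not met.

Signatures required: every one of 11 — unanimous means all 11, so 11 needed; 11 signed. Sufficient.
Dating window: the latest signature is 59 days after the earliest; the limit is 60 days. Within the window.

Effective — both the signature and dating-window requirements are satisfied.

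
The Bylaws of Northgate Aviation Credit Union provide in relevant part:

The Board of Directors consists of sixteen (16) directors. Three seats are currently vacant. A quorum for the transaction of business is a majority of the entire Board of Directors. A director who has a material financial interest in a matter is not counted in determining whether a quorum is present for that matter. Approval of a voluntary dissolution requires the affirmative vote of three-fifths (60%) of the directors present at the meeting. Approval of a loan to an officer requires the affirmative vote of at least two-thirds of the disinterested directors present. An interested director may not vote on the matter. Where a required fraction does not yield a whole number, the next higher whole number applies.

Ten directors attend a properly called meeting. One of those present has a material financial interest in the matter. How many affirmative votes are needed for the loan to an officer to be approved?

6

The loan to an officer requires two-thirds of the disinterested directors present (10 − 1 = 9).
2/3 of 9 = 6.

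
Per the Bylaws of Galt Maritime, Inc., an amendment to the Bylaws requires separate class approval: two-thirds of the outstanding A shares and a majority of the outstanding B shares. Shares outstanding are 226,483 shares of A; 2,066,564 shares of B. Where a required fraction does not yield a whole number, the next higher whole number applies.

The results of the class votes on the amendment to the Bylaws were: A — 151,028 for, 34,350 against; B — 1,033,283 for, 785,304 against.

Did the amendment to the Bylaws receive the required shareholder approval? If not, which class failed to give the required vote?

Approved — every class gave the required vote.

A: 2/3 of 226483 = 150988.67, rounded up to 150989; 150,989 required, 151,028 in favor — approved.
B: a majority of 2066564 is 1033283; 1,033,283 required, 1,033,283 in favor — approved.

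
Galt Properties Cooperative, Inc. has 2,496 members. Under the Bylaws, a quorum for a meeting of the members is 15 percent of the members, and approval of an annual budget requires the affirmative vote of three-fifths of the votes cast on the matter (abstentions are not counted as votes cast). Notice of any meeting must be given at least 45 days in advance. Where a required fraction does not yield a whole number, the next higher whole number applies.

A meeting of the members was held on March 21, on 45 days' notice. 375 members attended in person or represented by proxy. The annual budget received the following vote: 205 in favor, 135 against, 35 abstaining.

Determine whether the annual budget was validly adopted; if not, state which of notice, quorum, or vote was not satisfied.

Valid — all requirements satisfied.

Notice: 45 days given; 45 required. Satisfied.
Quorum: 15% of 2,496 = 374.40, rounded up to 375; 375 present. Satisfied.
Vote: requires three-fifths of the votes cast (375 − 35 abstaining = 340); 3/5 of 340 = 204, so 204 needed; 205 in favor. Satisfied.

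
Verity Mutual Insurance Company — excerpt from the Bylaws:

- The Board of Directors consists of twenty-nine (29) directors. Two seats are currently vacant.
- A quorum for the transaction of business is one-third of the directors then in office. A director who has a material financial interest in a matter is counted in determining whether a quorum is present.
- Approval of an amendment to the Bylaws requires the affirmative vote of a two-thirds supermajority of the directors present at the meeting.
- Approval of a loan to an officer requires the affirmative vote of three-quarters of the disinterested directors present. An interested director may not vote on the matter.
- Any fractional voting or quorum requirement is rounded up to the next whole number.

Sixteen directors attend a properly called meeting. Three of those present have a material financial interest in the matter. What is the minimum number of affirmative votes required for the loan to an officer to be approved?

The loan to an officer requires three-fourths of the disinterested directors present (16 − 3 = 13).
3/4 of 13 = 9.75, rounded up to 10.

10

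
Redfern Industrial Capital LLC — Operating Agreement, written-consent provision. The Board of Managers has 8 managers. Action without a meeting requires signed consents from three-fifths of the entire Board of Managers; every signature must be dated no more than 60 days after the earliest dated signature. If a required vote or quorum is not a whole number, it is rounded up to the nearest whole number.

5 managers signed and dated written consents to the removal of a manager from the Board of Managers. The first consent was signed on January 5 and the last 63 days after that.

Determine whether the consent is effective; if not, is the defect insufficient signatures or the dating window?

Signatures required: three-fifths of 8 — 3/5 of 8 = 4.80, rounded up to 5, so 5 needed; 5 signed. Sufficient.
Dating window: the latest signature is 63 days after the earliest; the limit is 60 days. Outside the window.

Not effective — dating-window requirement not satisfied.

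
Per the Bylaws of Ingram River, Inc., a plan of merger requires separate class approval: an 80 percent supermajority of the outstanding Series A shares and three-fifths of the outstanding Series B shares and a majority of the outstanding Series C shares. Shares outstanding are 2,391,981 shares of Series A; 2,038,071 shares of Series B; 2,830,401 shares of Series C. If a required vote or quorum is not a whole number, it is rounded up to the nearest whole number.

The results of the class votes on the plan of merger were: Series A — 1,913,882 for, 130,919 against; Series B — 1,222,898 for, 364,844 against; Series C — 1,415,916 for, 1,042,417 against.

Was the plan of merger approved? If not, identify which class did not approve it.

Series A: 4/5 of 2391981 = 1913584.80, rounded up to 1913585; 1,913,585 required, 1,913,882 in favor — approved.
Series B: 3/5 of 2038071 = 1222842.60, rounded up to 1222843; 1,222,843 required, 1,222,898 in favor — approved.
Series C: a majority of 2830401 is 1415201; 1,415,201 required, 1,415,916 in favor — approved.

Approved — every class gave the required vote.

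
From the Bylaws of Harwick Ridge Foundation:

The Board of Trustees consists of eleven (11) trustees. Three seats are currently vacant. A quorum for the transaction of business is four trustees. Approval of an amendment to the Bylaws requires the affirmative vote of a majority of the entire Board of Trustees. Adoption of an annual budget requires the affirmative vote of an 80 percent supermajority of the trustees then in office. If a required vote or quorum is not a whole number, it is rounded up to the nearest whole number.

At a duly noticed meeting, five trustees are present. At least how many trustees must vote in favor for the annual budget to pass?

7

The annual budget requires four-fifths of the trustees then in office (8).
4/5 of 8 = 6.40, rounded up to 7.
(Only 5 can vote, so the annual budget cannot pass at this meeting, but the required vote is still 7.)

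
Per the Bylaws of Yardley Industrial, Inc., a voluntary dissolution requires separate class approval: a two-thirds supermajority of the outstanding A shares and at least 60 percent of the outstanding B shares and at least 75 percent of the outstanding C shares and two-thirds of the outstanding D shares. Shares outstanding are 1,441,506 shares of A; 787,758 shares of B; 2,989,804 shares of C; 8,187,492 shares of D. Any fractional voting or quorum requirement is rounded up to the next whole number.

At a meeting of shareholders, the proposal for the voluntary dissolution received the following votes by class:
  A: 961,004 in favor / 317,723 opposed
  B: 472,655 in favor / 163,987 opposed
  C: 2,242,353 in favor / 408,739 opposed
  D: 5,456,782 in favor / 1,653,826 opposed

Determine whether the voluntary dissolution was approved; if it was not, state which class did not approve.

A: 2/3 of 1441506 = 961004; 961,004 required, 961,004 in favor — approved.
B: 3/5 of 787758 = 472654.80, rounded up to 472655; 472,655 required, 472,655 in favor — approved.
C: 3/4 of 2989804 = 2242353; 2,242,353 required, 2,242,353 in favor — approved.
D: 2/3 of 8187492 = 5458328; 5,458,328 required, 5,456,782 in favor — not approved.

Not approved — the D shares did not give the required vote.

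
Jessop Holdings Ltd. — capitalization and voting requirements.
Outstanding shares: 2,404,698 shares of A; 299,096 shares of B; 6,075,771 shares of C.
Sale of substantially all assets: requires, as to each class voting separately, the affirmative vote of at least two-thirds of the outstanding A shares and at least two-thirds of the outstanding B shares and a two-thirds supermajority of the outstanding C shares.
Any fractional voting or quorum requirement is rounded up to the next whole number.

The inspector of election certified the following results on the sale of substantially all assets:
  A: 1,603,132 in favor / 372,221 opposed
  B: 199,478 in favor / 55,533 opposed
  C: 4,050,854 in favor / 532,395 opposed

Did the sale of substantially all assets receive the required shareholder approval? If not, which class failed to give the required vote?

A: 2/3 of 2404698 = 1603132; 1,603,132 required, 1,603,132 in favor — approved.
B: 2/3 of 299096 = 199397.33, rounded up to 199398; 199,398 required, 199,478 in favor — approved.
C: 2/3 of 6075771 = 4050514; 4,050,514 required, 4,050,854 in favor — approved.

Approved — every class gave the required vote.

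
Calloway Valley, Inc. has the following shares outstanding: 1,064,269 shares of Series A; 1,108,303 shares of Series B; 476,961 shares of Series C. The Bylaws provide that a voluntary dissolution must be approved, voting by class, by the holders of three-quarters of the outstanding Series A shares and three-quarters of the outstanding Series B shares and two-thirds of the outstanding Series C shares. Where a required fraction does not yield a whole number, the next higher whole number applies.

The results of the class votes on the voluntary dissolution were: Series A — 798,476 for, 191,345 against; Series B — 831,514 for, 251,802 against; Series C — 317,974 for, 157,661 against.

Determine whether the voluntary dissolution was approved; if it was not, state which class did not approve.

Approved — every class gave the required vote.

Series A: 3/4 of 1064269 = 798201.75, rounded up to 798202; 798,202 required, 798,476 in favor — approved.
Series B: 3/4 of 1108303 = 831227.25, rounded up to 831228; 831,228 required, 831,514 in favor — approved.
Series C: 2/3 of 476961 = 317974; 317,974 required, 317,974 in favor — approved.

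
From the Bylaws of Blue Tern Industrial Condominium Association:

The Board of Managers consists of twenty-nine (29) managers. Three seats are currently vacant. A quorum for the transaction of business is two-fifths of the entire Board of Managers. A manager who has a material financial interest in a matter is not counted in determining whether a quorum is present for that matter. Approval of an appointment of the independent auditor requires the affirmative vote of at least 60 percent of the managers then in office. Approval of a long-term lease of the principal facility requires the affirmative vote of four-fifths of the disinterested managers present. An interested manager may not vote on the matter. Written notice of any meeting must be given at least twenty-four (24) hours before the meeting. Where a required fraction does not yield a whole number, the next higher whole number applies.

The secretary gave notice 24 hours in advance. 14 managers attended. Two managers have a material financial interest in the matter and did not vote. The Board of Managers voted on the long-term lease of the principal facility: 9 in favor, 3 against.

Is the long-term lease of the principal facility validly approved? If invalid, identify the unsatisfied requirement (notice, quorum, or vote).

Invalid — vote requirement not satisfied.

Notice: 24 hours given; 24 required (24 ≥ 24). Satisfied.
Quorum: 14 present, but the 2 interested managers do not count, leaving 12. Quorum is 12. Satisfied.
Vote: the long-term lease of the principal facility requires four-fifths of the disinterested managers present (14 − 2 = 12). 4/5 of 12 = 9.60, rounded up to 10, so 10 affirmative votes are needed; 9 voted in favor. Not satisfied.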